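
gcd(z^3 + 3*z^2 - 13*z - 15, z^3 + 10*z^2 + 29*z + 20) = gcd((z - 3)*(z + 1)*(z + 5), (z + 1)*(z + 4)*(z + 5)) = z^2 + 6*z + 5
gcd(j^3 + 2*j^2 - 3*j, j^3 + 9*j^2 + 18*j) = j^2 + 3*j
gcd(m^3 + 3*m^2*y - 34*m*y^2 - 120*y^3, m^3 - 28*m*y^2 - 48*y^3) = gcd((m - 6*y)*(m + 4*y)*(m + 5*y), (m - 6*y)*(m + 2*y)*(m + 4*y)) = -m^2 + 2*m*y + 24*y^2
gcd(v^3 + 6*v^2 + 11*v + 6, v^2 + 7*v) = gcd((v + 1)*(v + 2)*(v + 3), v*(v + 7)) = 1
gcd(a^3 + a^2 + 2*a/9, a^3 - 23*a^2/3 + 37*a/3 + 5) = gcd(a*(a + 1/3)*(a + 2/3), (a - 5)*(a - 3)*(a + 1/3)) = a + 1/3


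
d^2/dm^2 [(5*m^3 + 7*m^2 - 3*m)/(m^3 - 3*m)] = 2*(7*m^3 + 36*m^2 + 63*m + 36)/(m^6 - 9*m^4 + 27*m^2 - 27)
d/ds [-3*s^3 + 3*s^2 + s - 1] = -9*s^2 + 6*s + 1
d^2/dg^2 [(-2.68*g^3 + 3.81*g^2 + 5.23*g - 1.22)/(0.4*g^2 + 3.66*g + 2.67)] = (-7.105427357601e-15*g^4 - 75.558016*g^3 - 182.722656*g^2 - 158.863032*g - 77.974338)/(0.064*g^6 + 1.7568*g^5 + 17.35632*g^4 + 72.481176*g^3 + 115.853436*g^2 + 78.275322*g + 19.034163)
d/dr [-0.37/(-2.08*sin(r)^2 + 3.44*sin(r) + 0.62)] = (1.2728 - 1.5392*sin(r))*cos(r)/(-2.08*sin(r)^2 + 3.44*sin(r) + 0.62)^2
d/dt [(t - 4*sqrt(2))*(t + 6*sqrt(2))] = 2*t + 2*sqrt(2)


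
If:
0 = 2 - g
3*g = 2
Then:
No Solution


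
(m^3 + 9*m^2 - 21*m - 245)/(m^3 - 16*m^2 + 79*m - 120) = (m^2 + 14*m + 49)/(m^2 - 11*m + 24)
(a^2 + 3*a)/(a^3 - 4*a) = (a + 3)/(a^2 - 4)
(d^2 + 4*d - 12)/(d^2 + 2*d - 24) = (d - 2)/(d - 4)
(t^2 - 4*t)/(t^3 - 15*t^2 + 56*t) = (t - 4)/(t^2 - 15*t + 56)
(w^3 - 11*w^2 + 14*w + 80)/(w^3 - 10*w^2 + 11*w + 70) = (w - 8)/(w - 7)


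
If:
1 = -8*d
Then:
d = -1/8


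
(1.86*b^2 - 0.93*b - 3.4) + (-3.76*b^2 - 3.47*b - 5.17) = -1.9*b^2 - 4.4*b - 8.57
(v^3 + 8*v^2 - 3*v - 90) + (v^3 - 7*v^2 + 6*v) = 2*v^3 + v^2 + 3*v - 90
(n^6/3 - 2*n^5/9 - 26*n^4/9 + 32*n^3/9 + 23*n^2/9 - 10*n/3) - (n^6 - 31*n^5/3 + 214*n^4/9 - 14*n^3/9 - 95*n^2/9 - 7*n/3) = -2*n^6/3 + 91*n^5/9 - 80*n^4/3 + 46*n^3/9 + 118*n^2/9 - n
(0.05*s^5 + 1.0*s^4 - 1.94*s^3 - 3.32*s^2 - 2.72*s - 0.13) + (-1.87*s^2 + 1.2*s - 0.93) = 0.05*s^5 + 1.0*s^4 - 1.94*s^3 - 5.19*s^2 - 1.52*s - 1.06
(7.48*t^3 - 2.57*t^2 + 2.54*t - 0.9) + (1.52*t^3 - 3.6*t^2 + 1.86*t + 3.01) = 9.0*t^3 - 6.17*t^2 + 4.4*t + 2.11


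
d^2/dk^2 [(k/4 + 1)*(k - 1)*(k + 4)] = 3*k/2 + 7/2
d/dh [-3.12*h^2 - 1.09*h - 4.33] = -6.24*h - 1.09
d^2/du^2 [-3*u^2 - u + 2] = -6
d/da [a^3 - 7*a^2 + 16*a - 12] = 3*a^2 - 14*a + 16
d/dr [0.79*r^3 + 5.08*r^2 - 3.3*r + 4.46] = 2.37*r^2 + 10.16*r - 3.3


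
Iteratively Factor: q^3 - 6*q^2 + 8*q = (q - 2)*(q^2 - 4*q) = (q - 4)*(q - 2)*(q)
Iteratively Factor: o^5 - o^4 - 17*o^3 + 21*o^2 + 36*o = (o - 3)*(o^4 + 2*o^3 - 11*o^2 - 12*o) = (o - 3)^2*(o^3 + 5*o^2 + 4*o) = o*(o - 3)^2*(o^2 + 5*o + 4) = o*(o - 3)^2*(o + 4)*(o + 1)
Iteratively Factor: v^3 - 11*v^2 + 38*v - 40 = (v - 5)*(v^2 - 6*v + 8) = (v - 5)*(v - 2)*(v - 4)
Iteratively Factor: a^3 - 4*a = (a)*(a^2 - 4) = a*(a + 2)*(a - 2)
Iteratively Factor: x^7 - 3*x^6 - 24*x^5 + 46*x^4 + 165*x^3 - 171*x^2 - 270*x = (x)*(x^6 - 3*x^5 - 24*x^4 + 46*x^3 + 165*x^2 - 171*x - 270) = x*(x + 3)*(x^5 - 6*x^4 - 6*x^3 + 64*x^2 - 27*x - 90) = x*(x - 3)*(x + 3)*(x^4 - 3*x^3 - 15*x^2 + 19*x + 30) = x*(x - 5)*(x - 3)*(x + 3)*(x^3 + 2*x^2 - 5*x - 6) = x*(x - 5)*(x - 3)*(x - 2)*(x + 3)*(x^2 + 4*x + 3) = x*(x - 5)*(x - 3)*(x - 2)*(x + 3)^2*(x + 1)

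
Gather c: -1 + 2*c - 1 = 2*c - 2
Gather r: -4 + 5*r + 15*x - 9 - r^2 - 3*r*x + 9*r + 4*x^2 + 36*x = -r^2 + r*(14 - 3*x) + 4*x^2 + 51*x - 13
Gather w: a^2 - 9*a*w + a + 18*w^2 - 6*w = a^2 + a + 18*w^2 + w*(-9*a - 6)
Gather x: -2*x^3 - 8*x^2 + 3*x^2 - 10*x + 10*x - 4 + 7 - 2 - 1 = -2*x^3 - 5*x^2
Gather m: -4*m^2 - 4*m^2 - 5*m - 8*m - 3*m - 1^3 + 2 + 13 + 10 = -8*m^2 - 16*m + 24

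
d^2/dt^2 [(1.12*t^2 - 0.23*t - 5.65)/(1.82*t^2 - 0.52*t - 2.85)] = (3.5527136788005e-15*t^4 + 0.596232000000002*t^3 - 77.43372*t^2 + 24.9249*t - 42.7925)/(6.028568*t^6 - 5.167344*t^5 - 26.844636*t^4 + 16.042832*t^3 + 42.03693*t^2 - 12.6711*t - 23.149125)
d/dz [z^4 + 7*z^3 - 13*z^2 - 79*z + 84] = 4*z^3 + 21*z^2 - 26*z - 79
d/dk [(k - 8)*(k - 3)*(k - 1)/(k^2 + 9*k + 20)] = (k^4 + 18*k^3 - 83*k^2 - 432*k + 916)/(k^4 + 18*k^3 + 121*k^2 + 360*k + 400)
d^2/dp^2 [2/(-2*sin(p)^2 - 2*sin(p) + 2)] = (4*sin(p)^4 + 3*sin(p)^3 - sin(p)^2 - 5*sin(p) - 4)/(sin(p) - cos(p)^2)^3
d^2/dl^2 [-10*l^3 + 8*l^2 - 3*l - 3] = 16 - 60*l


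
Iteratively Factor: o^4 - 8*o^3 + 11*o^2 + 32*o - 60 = (o + 2)*(o^3 - 10*o^2 + 31*o - 30) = (o - 5)*(o + 2)*(o^2 - 5*o + 6) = (o - 5)*(o - 3)*(o + 2)*(o - 2)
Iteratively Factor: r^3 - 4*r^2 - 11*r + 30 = (r + 3)*(r^2 - 7*r + 10) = (r - 2)*(r + 3)*(r - 5)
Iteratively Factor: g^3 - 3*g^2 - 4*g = (g)*(g^2 - 3*g - 4) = g*(g + 1)*(g - 4)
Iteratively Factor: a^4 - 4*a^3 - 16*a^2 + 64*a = (a)*(a^3 - 4*a^2 - 16*a + 64) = a*(a - 4)*(a^2 - 16) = a*(a - 4)^2*(a + 4)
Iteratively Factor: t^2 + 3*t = (t)*(t + 3)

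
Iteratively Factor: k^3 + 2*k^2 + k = (k)*(k^2 + 2*k + 1) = k*(k + 1)*(k + 1)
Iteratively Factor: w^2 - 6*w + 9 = (w - 3)*(w - 3)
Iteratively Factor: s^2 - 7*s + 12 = (s - 3)*(s - 4)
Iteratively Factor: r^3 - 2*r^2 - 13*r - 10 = (r - 5)*(r^2 + 3*r + 2) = (r - 5)*(r + 2)*(r + 1)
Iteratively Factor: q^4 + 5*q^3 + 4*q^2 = (q + 1)*(q^3 + 4*q^2) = q*(q + 1)*(q^2 + 4*q) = q*(q + 1)*(q + 4)*(q)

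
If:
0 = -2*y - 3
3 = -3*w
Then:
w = -1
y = -3/2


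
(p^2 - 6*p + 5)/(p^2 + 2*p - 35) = (p - 1)/(p + 7)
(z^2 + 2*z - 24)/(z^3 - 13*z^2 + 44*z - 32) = (z + 6)/(z^2 - 9*z + 8)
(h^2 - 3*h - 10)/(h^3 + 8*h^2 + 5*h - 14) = (h - 5)/(h^2 + 6*h - 7)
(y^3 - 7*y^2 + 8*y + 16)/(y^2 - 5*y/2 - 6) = 2*(y^2 - 3*y - 4)/(2*y + 3)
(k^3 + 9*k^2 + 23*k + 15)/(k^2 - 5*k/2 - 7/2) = 2*(k^2 + 8*k + 15)/(2*k - 7)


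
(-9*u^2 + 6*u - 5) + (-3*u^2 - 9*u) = -12*u^2 - 3*u - 5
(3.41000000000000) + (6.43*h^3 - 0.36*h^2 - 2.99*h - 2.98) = 6.43*h^3 - 0.36*h^2 - 2.99*h + 0.43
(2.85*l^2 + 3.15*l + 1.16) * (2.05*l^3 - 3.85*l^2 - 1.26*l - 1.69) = 5.8425*l^5 - 4.515*l^4 - 13.3405*l^3 - 13.2515*l^2 - 6.7851*l - 1.9604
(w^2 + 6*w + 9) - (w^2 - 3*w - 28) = 9*w + 37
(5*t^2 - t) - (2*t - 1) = 5*t^2 - 3*t + 1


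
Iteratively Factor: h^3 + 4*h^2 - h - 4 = (h - 1)*(h^2 + 5*h + 4) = (h - 1)*(h + 1)*(h + 4)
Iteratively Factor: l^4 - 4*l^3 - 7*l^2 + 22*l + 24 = (l + 2)*(l^3 - 6*l^2 + 5*l + 12) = (l - 3)*(l + 2)*(l^2 - 3*l - 4) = (l - 4)*(l - 3)*(l + 2)*(l + 1)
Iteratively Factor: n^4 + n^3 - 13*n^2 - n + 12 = (n + 1)*(n^3 - 13*n + 12) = (n - 1)*(n + 1)*(n^2 + n - 12) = (n - 3)*(n - 1)*(n + 1)*(n + 4)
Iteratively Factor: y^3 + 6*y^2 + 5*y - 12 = (y + 3)*(y^2 + 3*y - 4) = (y - 1)*(y + 3)*(y + 4)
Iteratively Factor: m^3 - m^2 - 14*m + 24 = (m + 4)*(m^2 - 5*m + 6) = (m - 3)*(m + 4)*(m - 2)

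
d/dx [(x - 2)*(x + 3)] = 2*x + 1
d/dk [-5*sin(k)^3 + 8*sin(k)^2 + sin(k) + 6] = (-15*sin(k)^2 + 16*sin(k) + 1)*cos(k)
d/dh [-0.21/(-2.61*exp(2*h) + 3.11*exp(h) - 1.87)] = (0.6531 - 1.0962*exp(h))*exp(h)/(2.61*exp(2*h) - 3.11*exp(h) + 1.87)^2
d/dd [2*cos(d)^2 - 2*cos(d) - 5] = 2*sin(d) - 2*sin(2*d)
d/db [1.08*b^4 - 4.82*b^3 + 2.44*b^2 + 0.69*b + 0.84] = 4.32*b^3 - 14.46*b^2 + 4.88*b + 0.69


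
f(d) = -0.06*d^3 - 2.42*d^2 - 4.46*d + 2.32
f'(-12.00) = 27.70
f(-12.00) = -188.96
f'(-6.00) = 18.10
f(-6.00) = -45.08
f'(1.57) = -12.50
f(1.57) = -10.88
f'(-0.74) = -0.98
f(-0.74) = 4.32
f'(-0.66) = -1.34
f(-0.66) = 4.23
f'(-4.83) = 14.72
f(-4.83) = -25.83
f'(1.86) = -14.09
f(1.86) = -14.73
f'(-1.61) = 2.87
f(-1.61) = 3.48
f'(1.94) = -14.53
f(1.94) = -15.88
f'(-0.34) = -2.84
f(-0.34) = 3.56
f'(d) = -0.18*d^2 - 4.84*d - 4.46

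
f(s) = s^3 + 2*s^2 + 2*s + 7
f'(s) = 3*s^2 + 4*s + 2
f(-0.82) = 6.15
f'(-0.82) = 0.74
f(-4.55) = -54.89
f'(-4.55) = 45.91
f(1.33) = 15.55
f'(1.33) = 12.63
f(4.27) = 129.86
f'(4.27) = 73.78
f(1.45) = 17.15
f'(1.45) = 14.11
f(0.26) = 7.67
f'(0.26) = 3.24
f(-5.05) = -80.88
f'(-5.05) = 58.31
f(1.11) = 13.05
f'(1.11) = 10.14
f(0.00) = 7.00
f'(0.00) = 2.00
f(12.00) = 2047.00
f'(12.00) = 482.00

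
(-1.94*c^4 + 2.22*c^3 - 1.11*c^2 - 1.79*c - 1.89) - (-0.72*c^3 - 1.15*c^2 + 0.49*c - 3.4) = -1.94*c^4 + 2.94*c^3 + 0.0399999999999998*c^2 - 2.28*c + 1.51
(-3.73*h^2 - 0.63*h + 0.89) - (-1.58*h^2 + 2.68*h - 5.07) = -2.15*h^2 - 3.31*h + 5.96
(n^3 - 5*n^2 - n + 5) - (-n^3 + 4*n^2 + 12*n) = 2*n^3 - 9*n^2 - 13*n + 5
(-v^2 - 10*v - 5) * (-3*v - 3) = 3*v^3 + 33*v^2 + 45*v + 15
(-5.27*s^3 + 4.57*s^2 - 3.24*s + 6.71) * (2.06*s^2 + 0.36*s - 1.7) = -10.8562*s^5 + 7.517*s^4 + 3.9298*s^3 + 4.8872*s^2 + 7.9236*s - 11.407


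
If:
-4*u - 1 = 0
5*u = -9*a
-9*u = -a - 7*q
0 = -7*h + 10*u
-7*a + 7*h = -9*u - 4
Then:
No Solution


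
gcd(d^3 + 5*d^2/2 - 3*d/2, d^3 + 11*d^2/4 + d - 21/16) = d - 1/2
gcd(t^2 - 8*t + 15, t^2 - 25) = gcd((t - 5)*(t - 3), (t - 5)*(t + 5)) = t - 5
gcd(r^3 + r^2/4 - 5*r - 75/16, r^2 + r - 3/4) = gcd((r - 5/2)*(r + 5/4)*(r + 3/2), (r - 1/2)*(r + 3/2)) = r + 3/2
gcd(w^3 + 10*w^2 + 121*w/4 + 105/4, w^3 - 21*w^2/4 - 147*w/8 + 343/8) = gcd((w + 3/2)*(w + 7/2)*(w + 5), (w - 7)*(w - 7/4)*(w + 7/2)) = w + 7/2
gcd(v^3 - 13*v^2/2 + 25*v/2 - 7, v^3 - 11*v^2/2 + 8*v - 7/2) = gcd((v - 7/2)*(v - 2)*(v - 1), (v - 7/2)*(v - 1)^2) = v^2 - 9*v/2 + 7/2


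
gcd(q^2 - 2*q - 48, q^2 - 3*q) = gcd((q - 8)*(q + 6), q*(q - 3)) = 1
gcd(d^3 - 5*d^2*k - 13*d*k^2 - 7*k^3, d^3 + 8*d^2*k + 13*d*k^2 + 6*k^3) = d^2 + 2*d*k + k^2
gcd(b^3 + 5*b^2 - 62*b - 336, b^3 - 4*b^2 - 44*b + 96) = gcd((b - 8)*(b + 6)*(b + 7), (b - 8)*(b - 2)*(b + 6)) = b^2 - 2*b - 48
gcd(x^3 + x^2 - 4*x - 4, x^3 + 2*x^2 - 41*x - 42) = x + 1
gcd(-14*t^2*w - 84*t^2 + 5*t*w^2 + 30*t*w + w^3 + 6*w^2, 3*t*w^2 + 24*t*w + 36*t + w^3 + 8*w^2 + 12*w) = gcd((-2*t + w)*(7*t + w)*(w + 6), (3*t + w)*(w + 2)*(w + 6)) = w + 6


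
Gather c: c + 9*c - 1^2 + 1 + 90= 10*c + 90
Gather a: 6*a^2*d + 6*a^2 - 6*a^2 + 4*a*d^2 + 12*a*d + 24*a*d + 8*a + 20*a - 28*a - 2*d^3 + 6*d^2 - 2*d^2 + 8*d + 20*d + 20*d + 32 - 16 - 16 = 6*a^2*d + a*(4*d^2 + 36*d) - 2*d^3 + 4*d^2 + 48*d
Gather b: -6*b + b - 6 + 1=-5*b - 5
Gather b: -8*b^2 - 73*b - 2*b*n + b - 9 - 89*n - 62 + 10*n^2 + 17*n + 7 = -8*b^2 + b*(-2*n - 72) + 10*n^2 - 72*n - 64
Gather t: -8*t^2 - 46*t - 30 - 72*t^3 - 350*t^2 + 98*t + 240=-72*t^3 - 358*t^2 + 52*t + 210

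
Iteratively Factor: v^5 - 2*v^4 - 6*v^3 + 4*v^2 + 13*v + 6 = (v - 2)*(v^4 - 6*v^2 - 8*v - 3) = (v - 2)*(v + 1)*(v^3 - v^2 - 5*v - 3) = (v - 2)*(v + 1)^2*(v^2 - 2*v - 3) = (v - 2)*(v + 1)^3*(v - 3)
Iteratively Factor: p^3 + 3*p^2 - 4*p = (p + 4)*(p^2 - p) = p*(p + 4)*(p - 1)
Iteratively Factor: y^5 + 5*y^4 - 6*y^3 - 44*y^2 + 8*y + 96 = (y + 3)*(y^4 + 2*y^3 - 12*y^2 - 8*y + 32) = (y + 3)*(y + 4)*(y^3 - 2*y^2 - 4*y + 8) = (y + 2)*(y + 3)*(y + 4)*(y^2 - 4*y + 4) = (y - 2)*(y + 2)*(y + 3)*(y + 4)*(y - 2)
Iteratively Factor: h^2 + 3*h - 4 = (h + 4)*(h - 1)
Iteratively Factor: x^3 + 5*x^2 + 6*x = (x)*(x^2 + 5*x + 6) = x*(x + 2)*(x + 3)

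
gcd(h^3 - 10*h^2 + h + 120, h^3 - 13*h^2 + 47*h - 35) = h - 5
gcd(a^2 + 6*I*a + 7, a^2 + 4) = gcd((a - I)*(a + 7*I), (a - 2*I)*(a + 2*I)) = 1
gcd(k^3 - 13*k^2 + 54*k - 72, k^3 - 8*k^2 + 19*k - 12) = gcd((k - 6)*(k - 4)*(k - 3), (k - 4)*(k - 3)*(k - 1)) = k^2 - 7*k + 12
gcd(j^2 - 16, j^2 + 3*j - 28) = j - 4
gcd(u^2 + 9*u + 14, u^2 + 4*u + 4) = u + 2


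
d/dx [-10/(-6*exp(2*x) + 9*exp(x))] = 10*(3 - 4*exp(x))*exp(-x)/(3*(2*exp(x) - 3)^2)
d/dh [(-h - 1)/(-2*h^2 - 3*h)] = (h*(2*h + 3) - (h + 1)*(4*h + 3))/(h^2*(2*h + 3)^2)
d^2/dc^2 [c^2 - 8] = 2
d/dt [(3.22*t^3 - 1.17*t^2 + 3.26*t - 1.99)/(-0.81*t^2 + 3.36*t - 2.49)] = (-2.6082*t^4 + 21.6384*t^3 - 25.344*t^2 + 2.6028*t - 1.431)/(0.6561*t^4 - 5.4432*t^3 + 15.3234*t^2 - 16.7328*t + 6.2001)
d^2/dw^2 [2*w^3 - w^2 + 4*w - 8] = 12*w - 2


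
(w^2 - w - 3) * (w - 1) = w^3 - 2*w^2 - 2*w + 3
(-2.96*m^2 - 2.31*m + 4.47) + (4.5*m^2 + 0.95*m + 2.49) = 1.54*m^2 - 1.36*m + 6.96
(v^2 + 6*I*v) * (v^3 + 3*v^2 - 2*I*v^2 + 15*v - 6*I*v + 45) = v^5 + 3*v^4 + 4*I*v^4 + 27*v^3 + 12*I*v^3 + 81*v^2 + 90*I*v^2 + 270*I*v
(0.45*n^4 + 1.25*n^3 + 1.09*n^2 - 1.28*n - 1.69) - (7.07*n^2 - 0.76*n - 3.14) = 0.45*n^4 + 1.25*n^3 - 5.98*n^2 - 0.52*n + 1.45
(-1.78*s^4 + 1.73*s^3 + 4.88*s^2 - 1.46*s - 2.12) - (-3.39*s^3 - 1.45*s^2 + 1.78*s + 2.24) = -1.78*s^4 + 5.12*s^3 + 6.33*s^2 - 3.24*s - 4.36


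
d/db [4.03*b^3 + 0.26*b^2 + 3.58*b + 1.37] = 12.09*b^2 + 0.52*b + 3.58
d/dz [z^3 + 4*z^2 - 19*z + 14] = 3*z^2 + 8*z - 19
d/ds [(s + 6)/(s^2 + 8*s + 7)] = (s^2 + 8*s - 2*(s + 4)*(s + 6) + 7)/(s^2 + 8*s + 7)^2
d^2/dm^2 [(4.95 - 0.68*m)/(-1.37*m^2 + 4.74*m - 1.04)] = ((20.0094 - 5.5896*m)*(1.37*m^2 - 4.74*m + 1.04) + (0.68*m - 4.95)*(2.74*m - 4.74)*(5.48*m - 9.48))/(1.37*m^2 - 4.74*m + 1.04)^3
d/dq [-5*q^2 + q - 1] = 1 - 10*q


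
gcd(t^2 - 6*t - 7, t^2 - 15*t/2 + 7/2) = t - 7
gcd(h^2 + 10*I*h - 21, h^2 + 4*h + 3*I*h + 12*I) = h + 3*I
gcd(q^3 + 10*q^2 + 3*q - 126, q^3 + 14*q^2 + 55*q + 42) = q^2 + 13*q + 42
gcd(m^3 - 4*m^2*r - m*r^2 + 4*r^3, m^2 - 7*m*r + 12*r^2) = -m + 4*r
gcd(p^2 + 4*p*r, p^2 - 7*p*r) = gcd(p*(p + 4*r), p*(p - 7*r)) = p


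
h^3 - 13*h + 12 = (h - 3)*(h - 1)*(h + 4)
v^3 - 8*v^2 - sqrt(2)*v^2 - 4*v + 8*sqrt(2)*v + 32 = (v - 8)*(v - 2*sqrt(2))*(v + sqrt(2))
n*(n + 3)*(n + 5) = n^3 + 8*n^2 + 15*n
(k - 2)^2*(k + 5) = k^3 + k^2 - 16*k + 20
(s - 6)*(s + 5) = s^2 - s - 30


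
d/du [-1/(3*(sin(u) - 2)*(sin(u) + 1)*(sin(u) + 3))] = (3*sin(u)^2 + 4*sin(u) - 5)*cos(u)/(3*(sin(u) - 2)^2*(sin(u) + 1)^2*(sin(u) + 3)^2)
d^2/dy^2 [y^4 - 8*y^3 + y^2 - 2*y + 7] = 12*y^2 - 48*y + 2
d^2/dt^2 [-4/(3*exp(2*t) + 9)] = 16*(3 - exp(2*t))*exp(2*t)/(3*(exp(2*t) + 3)^3)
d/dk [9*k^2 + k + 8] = 18*k + 1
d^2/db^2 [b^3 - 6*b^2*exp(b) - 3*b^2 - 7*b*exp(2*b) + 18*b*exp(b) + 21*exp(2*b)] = -6*b^2*exp(b) - 28*b*exp(2*b) - 6*b*exp(b) + 6*b + 56*exp(2*b) + 24*exp(b) - 6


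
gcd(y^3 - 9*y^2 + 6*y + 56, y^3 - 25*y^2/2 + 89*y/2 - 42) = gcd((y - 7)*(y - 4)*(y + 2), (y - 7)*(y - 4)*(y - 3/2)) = y^2 - 11*y + 28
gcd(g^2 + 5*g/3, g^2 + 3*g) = g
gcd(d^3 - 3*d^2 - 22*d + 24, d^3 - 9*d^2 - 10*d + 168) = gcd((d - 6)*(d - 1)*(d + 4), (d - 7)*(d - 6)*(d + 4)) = d^2 - 2*d - 24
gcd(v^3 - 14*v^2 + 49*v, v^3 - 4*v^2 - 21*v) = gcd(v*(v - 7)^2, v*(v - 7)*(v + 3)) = v^2 - 7*v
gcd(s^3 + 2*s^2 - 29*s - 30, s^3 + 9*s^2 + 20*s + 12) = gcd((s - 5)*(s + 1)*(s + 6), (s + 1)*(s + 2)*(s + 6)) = s^2 + 7*s + 6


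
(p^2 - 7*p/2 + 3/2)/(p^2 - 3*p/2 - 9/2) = (2*p - 1)/(2*p + 3)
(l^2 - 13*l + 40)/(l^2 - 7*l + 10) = (l - 8)/(l - 2)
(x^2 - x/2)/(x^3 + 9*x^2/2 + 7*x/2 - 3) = x/(x^2 + 5*x + 6)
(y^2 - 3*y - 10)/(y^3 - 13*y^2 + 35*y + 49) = (y^2 - 3*y - 10)/(y^3 - 13*y^2 + 35*y + 49)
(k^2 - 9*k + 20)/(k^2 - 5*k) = (k - 4)/k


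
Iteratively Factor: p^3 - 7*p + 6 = (p - 2)*(p^2 + 2*p - 3) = (p - 2)*(p - 1)*(p + 3)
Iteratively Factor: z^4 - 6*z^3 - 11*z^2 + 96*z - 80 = (z - 1)*(z^3 - 5*z^2 - 16*z + 80) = (z - 1)*(z + 4)*(z^2 - 9*z + 20) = (z - 5)*(z - 1)*(z + 4)*(z - 4)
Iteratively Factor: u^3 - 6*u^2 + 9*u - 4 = (u - 4)*(u^2 - 2*u + 1) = (u - 4)*(u - 1)*(u - 1)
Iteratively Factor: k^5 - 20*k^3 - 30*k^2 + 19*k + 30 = (k + 1)*(k^4 - k^3 - 19*k^2 - 11*k + 30) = (k + 1)*(k + 2)*(k^3 - 3*k^2 - 13*k + 15) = (k - 1)*(k + 1)*(k + 2)*(k^2 - 2*k - 15) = (k - 1)*(k + 1)*(k + 2)*(k + 3)*(k - 5)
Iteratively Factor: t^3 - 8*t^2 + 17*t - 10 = (t - 2)*(t^2 - 6*t + 5) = (t - 2)*(t - 1)*(t - 5)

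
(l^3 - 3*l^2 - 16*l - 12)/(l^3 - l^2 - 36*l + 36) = (l^2 + 3*l + 2)/(l^2 + 5*l - 6)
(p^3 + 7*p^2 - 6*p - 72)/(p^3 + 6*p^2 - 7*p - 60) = (p + 6)/(p + 5)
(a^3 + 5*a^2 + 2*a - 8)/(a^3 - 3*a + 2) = (a + 4)/(a - 1)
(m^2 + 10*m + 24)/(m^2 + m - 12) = (m + 6)/(m - 3)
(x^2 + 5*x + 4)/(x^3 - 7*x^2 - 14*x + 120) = (x + 1)/(x^2 - 11*x + 30)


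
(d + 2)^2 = d^2 + 4*d + 4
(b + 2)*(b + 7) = b^2 + 9*b + 14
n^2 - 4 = (n - 2)*(n + 2)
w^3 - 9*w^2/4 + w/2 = w*(w - 2)*(w - 1/4)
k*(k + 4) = k^2 + 4*k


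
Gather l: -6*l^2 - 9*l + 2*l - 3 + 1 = -6*l^2 - 7*l - 2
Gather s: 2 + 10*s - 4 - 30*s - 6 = -20*s - 8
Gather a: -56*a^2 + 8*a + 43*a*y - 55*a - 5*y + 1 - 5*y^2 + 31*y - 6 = -56*a^2 + a*(43*y - 47) - 5*y^2 + 26*y - 5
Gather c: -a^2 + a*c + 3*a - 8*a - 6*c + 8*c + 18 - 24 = -a^2 - 5*a + c*(a + 2) - 6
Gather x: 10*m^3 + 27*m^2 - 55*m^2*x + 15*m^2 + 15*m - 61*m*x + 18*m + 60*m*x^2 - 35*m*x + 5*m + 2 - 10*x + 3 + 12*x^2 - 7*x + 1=10*m^3 + 42*m^2 + 38*m + x^2*(60*m + 12) + x*(-55*m^2 - 96*m - 17) + 6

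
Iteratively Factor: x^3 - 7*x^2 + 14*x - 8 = (x - 2)*(x^2 - 5*x + 4) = (x - 2)*(x - 1)*(x - 4)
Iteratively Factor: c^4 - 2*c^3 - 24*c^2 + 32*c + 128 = (c + 2)*(c^3 - 4*c^2 - 16*c + 64) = (c + 2)*(c + 4)*(c^2 - 8*c + 16) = (c - 4)*(c + 2)*(c + 4)*(c - 4)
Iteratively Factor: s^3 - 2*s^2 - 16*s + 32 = (s + 4)*(s^2 - 6*s + 8) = (s - 2)*(s + 4)*(s - 4)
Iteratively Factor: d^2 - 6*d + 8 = (d - 2)*(d - 4)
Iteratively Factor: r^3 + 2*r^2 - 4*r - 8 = (r - 2)*(r^2 + 4*r + 4) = (r - 2)*(r + 2)*(r + 2)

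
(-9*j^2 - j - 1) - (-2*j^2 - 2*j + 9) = -7*j^2 + j - 10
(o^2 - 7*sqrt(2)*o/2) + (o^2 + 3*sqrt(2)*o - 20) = 2*o^2 - sqrt(2)*o/2 - 20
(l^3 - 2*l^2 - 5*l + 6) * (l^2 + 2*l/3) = l^5 - 4*l^4/3 - 19*l^3/3 + 8*l^2/3 + 4*l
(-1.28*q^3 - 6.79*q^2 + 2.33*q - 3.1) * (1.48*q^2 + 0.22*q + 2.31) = -1.8944*q^5 - 10.3308*q^4 - 1.0022*q^3 - 19.7603*q^2 + 4.7003*q - 7.161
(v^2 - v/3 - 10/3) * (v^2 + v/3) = v^4 - 31*v^2/9 - 10*v/9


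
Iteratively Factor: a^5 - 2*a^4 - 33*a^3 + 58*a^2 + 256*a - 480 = (a - 2)*(a^4 - 33*a^2 - 8*a + 240) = (a - 2)*(a + 4)*(a^3 - 4*a^2 - 17*a + 60) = (a - 2)*(a + 4)^2*(a^2 - 8*a + 15) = (a - 3)*(a - 2)*(a + 4)^2*(a - 5)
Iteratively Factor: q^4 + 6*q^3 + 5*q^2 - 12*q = (q + 3)*(q^3 + 3*q^2 - 4*q) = q*(q + 3)*(q^2 + 3*q - 4) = q*(q + 3)*(q + 4)*(q - 1)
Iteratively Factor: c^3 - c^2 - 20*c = (c + 4)*(c^2 - 5*c) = c*(c + 4)*(c - 5)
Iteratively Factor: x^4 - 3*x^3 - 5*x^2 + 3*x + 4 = (x - 4)*(x^3 + x^2 - x - 1) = (x - 4)*(x + 1)*(x^2 - 1) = (x - 4)*(x - 1)*(x + 1)*(x + 1)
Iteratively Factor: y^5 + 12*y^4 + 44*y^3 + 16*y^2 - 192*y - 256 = (y + 4)*(y^4 + 8*y^3 + 12*y^2 - 32*y - 64) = (y + 2)*(y + 4)*(y^3 + 6*y^2 - 32) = (y - 2)*(y + 2)*(y + 4)*(y^2 + 8*y + 16) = (y - 2)*(y + 2)*(y + 4)^2*(y + 4)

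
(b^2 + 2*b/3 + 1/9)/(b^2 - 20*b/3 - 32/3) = (9*b^2 + 6*b + 1)/(3*(3*b^2 - 20*b - 32))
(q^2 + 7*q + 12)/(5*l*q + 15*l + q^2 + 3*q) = (q + 4)/(5*l + q)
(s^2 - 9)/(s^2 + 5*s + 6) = (s - 3)/(s + 2)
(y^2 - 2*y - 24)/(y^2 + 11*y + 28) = (y - 6)/(y + 7)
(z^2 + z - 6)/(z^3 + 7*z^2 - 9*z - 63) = (z - 2)/(z^2 + 4*z - 21)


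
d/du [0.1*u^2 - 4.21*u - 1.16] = 0.2*u - 4.21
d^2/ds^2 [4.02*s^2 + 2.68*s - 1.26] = 8.04000000000000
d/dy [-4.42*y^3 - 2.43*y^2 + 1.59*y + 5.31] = -13.26*y^2 - 4.86*y + 1.59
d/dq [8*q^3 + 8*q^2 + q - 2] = 24*q^2 + 16*q + 1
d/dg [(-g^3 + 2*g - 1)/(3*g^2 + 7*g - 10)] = (-3*g^2 - 20*g - 13)/(9*g^2 + 60*g + 100)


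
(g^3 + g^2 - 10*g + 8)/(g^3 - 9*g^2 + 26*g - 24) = (g^2 + 3*g - 4)/(g^2 - 7*g + 12)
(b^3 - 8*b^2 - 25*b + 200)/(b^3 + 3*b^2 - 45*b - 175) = (b^2 - 13*b + 40)/(b^2 - 2*b - 35)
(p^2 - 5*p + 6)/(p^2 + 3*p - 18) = (p - 2)/(p + 6)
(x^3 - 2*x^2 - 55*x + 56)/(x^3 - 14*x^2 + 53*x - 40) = (x + 7)/(x - 5)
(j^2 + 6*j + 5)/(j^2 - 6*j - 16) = (j^2 + 6*j + 5)/(j^2 - 6*j - 16)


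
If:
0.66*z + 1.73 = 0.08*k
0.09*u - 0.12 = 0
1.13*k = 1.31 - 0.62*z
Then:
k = 2.44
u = 1.33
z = -2.33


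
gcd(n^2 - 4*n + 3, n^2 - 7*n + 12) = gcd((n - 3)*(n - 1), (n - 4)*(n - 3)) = n - 3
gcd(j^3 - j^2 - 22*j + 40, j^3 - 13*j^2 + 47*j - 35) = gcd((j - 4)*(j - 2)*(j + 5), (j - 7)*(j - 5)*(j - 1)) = 1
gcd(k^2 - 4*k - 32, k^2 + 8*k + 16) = k + 4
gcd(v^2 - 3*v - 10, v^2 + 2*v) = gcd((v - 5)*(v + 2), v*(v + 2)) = v + 2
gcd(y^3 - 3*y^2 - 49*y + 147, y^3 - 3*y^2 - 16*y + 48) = y - 3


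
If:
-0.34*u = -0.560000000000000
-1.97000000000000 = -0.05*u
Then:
No Solution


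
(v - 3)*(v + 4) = v^2 + v - 12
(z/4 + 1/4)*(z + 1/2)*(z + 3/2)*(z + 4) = z^4/4 + 7*z^3/4 + 59*z^2/16 + 47*z/16 + 3/4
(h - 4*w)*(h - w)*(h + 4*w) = h^3 - h^2*w - 16*h*w^2 + 16*w^3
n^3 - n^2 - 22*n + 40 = (n - 4)*(n - 2)*(n + 5)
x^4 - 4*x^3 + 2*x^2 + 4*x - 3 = (x - 3)*(x - 1)^2*(x + 1)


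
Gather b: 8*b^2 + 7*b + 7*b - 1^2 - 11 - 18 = 8*b^2 + 14*b - 30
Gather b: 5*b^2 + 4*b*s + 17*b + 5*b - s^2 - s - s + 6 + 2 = 5*b^2 + b*(4*s + 22) - s^2 - 2*s + 8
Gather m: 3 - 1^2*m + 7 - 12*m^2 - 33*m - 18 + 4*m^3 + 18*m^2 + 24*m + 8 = 4*m^3 + 6*m^2 - 10*m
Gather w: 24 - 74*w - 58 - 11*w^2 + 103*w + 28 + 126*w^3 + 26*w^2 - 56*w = 126*w^3 + 15*w^2 - 27*w - 6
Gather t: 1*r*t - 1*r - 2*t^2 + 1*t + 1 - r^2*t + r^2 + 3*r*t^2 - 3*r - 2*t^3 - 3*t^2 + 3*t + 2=r^2 - 4*r - 2*t^3 + t^2*(3*r - 5) + t*(-r^2 + r + 4) + 3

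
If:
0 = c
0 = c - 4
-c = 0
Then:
No Solution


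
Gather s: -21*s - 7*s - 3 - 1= -28*s - 4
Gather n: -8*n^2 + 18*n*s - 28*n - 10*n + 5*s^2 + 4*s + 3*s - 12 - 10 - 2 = -8*n^2 + n*(18*s - 38) + 5*s^2 + 7*s - 24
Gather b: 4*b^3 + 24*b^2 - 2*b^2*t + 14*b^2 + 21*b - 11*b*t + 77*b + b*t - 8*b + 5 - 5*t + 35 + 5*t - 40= 4*b^3 + b^2*(38 - 2*t) + b*(90 - 10*t)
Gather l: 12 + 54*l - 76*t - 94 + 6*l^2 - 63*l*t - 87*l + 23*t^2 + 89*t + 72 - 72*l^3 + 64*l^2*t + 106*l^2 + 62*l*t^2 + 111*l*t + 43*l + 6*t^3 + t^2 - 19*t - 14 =-72*l^3 + l^2*(64*t + 112) + l*(62*t^2 + 48*t + 10) + 6*t^3 + 24*t^2 - 6*t - 24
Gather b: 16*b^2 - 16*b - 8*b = 16*b^2 - 24*b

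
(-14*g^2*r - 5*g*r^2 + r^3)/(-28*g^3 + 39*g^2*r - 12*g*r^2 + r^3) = r*(2*g + r)/(4*g^2 - 5*g*r + r^2)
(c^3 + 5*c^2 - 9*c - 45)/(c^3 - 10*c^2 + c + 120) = (c^2 + 2*c - 15)/(c^2 - 13*c + 40)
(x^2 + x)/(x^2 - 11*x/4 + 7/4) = 4*x*(x + 1)/(4*x^2 - 11*x + 7)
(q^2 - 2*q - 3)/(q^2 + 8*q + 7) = (q - 3)/(q + 7)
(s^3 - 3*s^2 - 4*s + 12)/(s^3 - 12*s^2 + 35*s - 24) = (s^2 - 4)/(s^2 - 9*s + 8)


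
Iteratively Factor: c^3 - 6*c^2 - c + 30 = (c - 3)*(c^2 - 3*c - 10) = (c - 5)*(c - 3)*(c + 2)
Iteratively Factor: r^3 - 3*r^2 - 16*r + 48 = (r + 4)*(r^2 - 7*r + 12) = (r - 4)*(r + 4)*(r - 3)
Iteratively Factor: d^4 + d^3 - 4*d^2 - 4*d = (d + 1)*(d^3 - 4*d) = (d - 2)*(d + 1)*(d^2 + 2*d) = d*(d - 2)*(d + 1)*(d + 2)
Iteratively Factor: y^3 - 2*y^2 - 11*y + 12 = (y - 4)*(y^2 + 2*y - 3) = (y - 4)*(y + 3)*(y - 1)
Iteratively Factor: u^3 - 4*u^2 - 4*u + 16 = (u - 4)*(u^2 - 4) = (u - 4)*(u - 2)*(u + 2)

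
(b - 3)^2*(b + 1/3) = b^3 - 17*b^2/3 + 7*b + 3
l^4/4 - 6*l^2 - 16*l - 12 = (l/2 + 1)^2*(l - 6)*(l + 2)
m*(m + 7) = m^2 + 7*m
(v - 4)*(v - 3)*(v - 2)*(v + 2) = v^4 - 7*v^3 + 8*v^2 + 28*v - 48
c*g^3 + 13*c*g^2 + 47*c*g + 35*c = (g + 5)*(g + 7)*(c*g + c)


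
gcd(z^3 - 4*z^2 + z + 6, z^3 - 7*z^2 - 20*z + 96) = z - 3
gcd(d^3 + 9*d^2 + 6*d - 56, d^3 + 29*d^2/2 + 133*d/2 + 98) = d^2 + 11*d + 28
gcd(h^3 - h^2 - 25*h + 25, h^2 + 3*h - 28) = 1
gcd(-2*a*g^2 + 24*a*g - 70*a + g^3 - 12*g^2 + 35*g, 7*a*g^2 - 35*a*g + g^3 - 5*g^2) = g - 5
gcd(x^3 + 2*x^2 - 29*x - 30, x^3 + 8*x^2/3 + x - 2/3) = x + 1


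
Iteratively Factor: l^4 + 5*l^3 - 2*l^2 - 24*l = (l - 2)*(l^3 + 7*l^2 + 12*l) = (l - 2)*(l + 4)*(l^2 + 3*l) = l*(l - 2)*(l + 4)*(l + 3)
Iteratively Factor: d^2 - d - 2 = (d - 2)*(d + 1)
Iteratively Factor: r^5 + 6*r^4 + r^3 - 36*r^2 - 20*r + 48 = (r + 4)*(r^4 + 2*r^3 - 7*r^2 - 8*r + 12) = (r + 2)*(r + 4)*(r^3 - 7*r + 6) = (r - 2)*(r + 2)*(r + 4)*(r^2 + 2*r - 3) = (r - 2)*(r + 2)*(r + 3)*(r + 4)*(r - 1)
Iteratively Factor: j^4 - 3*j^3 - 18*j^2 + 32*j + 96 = (j - 4)*(j^3 + j^2 - 14*j - 24) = (j - 4)*(j + 3)*(j^2 - 2*j - 8) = (j - 4)*(j + 2)*(j + 3)*(j - 4)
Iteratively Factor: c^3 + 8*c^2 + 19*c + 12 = (c + 3)*(c^2 + 5*c + 4) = (c + 3)*(c + 4)*(c + 1)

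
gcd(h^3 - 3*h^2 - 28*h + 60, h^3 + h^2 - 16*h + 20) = h^2 + 3*h - 10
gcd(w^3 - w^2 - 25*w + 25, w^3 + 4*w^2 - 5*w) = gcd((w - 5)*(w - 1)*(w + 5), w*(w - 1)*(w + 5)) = w^2 + 4*w - 5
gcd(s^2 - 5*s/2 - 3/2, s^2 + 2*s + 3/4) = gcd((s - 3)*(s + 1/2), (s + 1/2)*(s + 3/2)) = s + 1/2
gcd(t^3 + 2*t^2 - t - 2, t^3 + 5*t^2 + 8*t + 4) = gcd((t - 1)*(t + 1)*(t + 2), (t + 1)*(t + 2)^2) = t^2 + 3*t + 2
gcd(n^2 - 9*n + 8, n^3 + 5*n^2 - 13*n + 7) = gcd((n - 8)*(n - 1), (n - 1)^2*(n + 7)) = n - 1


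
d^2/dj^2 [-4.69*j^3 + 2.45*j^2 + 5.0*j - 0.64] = 4.9 - 28.14*j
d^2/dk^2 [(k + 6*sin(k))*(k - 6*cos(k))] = 6*sqrt(2)*k*cos(k + pi/4) + 72*sin(2*k) + 12*sqrt(2)*sin(k + pi/4) + 2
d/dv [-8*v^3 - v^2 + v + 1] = -24*v^2 - 2*v + 1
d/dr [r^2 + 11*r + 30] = 2*r + 11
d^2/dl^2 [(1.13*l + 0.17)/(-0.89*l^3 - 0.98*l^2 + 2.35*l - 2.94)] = (-5.370438*l^5 - 7.5294*l^4 - 9.269678*l^3 + 36.634818*l^2 + 24.552528*l - 16.512382)/(0.704969*l^9 + 2.328774*l^8 - 3.020037*l^7 - 4.370506*l^6 + 23.359863*l^5 - 12.187182*l^4 - 30.524383*l^3 + 74.120634*l^2 - 60.93738*l + 25.412184)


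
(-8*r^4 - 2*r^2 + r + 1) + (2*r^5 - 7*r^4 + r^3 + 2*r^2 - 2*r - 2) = 2*r^5 - 15*r^4 + r^3 - r - 1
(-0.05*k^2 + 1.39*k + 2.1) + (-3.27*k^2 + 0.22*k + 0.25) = -3.32*k^2 + 1.61*k + 2.35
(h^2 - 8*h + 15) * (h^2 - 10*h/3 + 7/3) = h^4 - 34*h^3/3 + 44*h^2 - 206*h/3 + 35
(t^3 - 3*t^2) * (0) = 0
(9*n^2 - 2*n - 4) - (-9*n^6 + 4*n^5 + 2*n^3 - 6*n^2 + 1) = 9*n^6 - 4*n^5 - 2*n^3 + 15*n^2 - 2*n - 5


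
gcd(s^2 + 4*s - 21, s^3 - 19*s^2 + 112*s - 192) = s - 3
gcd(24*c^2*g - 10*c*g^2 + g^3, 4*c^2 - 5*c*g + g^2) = 4*c - g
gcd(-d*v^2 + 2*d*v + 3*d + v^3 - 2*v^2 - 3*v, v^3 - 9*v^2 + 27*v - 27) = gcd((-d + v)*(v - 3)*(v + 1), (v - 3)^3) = v - 3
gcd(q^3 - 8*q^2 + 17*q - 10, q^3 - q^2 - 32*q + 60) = q^2 - 7*q + 10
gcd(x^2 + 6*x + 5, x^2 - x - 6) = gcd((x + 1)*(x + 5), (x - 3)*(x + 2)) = 1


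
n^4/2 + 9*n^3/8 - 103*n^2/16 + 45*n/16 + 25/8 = (n/2 + 1/4)*(n - 2)*(n - 5/4)*(n + 5)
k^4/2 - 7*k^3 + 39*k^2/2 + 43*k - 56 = (k/2 + 1)*(k - 8)*(k - 7)*(k - 1)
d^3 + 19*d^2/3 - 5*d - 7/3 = (d - 1)*(d + 1/3)*(d + 7)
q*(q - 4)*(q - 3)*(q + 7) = q^4 - 37*q^2 + 84*q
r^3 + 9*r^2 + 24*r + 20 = (r + 2)^2*(r + 5)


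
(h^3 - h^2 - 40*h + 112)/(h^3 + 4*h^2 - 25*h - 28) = (h - 4)/(h + 1)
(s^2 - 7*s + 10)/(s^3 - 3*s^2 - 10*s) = (s - 2)/(s*(s + 2))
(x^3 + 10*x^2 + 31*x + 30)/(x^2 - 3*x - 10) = (x^2 + 8*x + 15)/(x - 5)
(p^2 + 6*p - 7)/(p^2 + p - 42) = (p - 1)/(p - 6)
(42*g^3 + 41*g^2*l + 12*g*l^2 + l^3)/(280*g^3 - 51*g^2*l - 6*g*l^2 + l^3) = (6*g^2 + 5*g*l + l^2)/(40*g^2 - 13*g*l + l^2)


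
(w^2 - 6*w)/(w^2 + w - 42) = w/(w + 7)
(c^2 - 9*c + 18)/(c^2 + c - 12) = (c - 6)/(c + 4)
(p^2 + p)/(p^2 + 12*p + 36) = p*(p + 1)/(p^2 + 12*p + 36)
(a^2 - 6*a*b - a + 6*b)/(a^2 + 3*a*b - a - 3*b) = (a - 6*b)/(a + 3*b)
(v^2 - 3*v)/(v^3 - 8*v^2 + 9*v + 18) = v/(v^2 - 5*v - 6)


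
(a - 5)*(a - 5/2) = a^2 - 15*a/2 + 25/2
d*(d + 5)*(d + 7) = d^3 + 12*d^2 + 35*d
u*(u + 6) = u^2 + 6*u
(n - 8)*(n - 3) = n^2 - 11*n + 24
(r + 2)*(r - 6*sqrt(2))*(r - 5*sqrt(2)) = r^3 - 11*sqrt(2)*r^2 + 2*r^2 - 22*sqrt(2)*r + 60*r + 120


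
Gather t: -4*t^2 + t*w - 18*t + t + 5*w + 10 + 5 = -4*t^2 + t*(w - 17) + 5*w + 15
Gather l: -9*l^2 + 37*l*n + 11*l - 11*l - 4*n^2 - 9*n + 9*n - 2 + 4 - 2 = -9*l^2 + 37*l*n - 4*n^2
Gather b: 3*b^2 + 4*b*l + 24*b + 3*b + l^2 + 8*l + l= 3*b^2 + b*(4*l + 27) + l^2 + 9*l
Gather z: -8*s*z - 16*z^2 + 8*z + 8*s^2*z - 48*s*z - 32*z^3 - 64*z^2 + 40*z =-32*z^3 - 80*z^2 + z*(8*s^2 - 56*s + 48)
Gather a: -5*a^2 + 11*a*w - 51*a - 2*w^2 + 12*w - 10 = -5*a^2 + a*(11*w - 51) - 2*w^2 + 12*w - 10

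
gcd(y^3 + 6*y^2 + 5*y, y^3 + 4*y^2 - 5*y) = y^2 + 5*y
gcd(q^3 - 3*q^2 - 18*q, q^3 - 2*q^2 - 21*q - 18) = q^2 - 3*q - 18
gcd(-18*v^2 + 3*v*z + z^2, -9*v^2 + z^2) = -3*v + z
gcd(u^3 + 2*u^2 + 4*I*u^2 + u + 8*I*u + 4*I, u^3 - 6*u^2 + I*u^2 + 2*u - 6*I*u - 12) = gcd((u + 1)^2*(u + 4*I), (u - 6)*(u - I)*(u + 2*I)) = 1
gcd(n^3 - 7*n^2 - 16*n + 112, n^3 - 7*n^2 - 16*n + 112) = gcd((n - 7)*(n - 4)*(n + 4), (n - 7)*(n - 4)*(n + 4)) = n^3 - 7*n^2 - 16*n + 112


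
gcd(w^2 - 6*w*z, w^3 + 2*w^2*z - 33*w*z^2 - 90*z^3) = -w + 6*z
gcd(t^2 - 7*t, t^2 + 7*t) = t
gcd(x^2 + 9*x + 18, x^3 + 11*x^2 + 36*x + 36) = x^2 + 9*x + 18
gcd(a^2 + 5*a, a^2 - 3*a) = a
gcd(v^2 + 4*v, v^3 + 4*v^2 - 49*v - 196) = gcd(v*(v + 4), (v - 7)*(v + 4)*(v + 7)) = v + 4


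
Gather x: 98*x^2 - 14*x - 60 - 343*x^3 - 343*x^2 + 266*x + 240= -343*x^3 - 245*x^2 + 252*x + 180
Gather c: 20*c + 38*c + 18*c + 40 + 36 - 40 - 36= 76*c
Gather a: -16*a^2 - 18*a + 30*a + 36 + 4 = -16*a^2 + 12*a + 40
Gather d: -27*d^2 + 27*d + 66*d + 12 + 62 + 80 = -27*d^2 + 93*d + 154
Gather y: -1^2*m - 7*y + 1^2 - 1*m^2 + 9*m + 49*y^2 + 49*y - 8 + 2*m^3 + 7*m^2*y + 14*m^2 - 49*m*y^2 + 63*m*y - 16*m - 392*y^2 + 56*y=2*m^3 + 13*m^2 - 8*m + y^2*(-49*m - 343) + y*(7*m^2 + 63*m + 98) - 7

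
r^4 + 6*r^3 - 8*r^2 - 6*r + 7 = (r - 1)^2*(r + 1)*(r + 7)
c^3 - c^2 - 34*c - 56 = (c - 7)*(c + 2)*(c + 4)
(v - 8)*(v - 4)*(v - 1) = v^3 - 13*v^2 + 44*v - 32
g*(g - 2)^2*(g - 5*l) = g^4 - 5*g^3*l - 4*g^3 + 20*g^2*l + 4*g^2 - 20*g*l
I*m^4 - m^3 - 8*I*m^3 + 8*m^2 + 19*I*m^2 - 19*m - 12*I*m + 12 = (m - 4)*(m - 3)*(m + I)*(I*m - I)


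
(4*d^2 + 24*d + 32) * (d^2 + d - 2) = 4*d^4 + 28*d^3 + 48*d^2 - 16*d - 64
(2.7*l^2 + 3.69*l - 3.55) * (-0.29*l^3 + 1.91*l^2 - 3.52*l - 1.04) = -0.783*l^5 + 4.0869*l^4 - 1.4266*l^3 - 22.5773*l^2 + 8.6584*l + 3.692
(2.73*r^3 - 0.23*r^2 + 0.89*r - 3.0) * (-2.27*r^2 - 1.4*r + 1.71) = -6.1971*r^5 - 3.2999*r^4 + 2.97*r^3 + 5.1707*r^2 + 5.7219*r - 5.13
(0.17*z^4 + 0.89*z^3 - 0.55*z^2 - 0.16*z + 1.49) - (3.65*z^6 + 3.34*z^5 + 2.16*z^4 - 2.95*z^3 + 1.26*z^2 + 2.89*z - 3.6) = -3.65*z^6 - 3.34*z^5 - 1.99*z^4 + 3.84*z^3 - 1.81*z^2 - 3.05*z + 5.09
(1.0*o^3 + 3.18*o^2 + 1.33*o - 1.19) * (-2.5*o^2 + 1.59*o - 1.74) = -2.5*o^5 - 6.36*o^4 - 0.00879999999999992*o^3 - 0.4435*o^2 - 4.2063*o + 2.0706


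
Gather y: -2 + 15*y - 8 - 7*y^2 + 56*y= -7*y^2 + 71*y - 10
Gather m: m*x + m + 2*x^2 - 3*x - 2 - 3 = m*(x + 1) + 2*x^2 - 3*x - 5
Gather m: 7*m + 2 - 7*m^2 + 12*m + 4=-7*m^2 + 19*m + 6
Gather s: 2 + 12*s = 12*s + 2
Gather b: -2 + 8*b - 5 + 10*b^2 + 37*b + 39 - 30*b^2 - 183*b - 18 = -20*b^2 - 138*b + 14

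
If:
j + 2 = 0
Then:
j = -2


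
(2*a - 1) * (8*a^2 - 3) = 16*a^3 - 8*a^2 - 6*a + 3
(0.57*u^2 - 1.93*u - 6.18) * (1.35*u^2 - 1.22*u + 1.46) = 0.7695*u^4 - 3.3009*u^3 - 5.1562*u^2 + 4.7218*u - 9.0228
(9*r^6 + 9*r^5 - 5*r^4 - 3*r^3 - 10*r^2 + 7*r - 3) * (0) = 0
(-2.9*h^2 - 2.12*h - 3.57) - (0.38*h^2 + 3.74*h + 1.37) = -3.28*h^2 - 5.86*h - 4.94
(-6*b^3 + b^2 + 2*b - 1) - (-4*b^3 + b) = -2*b^3 + b^2 + b - 1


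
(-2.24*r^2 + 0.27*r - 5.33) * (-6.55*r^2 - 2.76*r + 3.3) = 14.672*r^4 + 4.4139*r^3 + 26.7743*r^2 + 15.6018*r - 17.589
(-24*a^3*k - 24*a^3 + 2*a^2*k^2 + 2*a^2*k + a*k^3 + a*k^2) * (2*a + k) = -48*a^4*k - 48*a^4 - 20*a^3*k^2 - 20*a^3*k + 4*a^2*k^3 + 4*a^2*k^2 + a*k^4 + a*k^3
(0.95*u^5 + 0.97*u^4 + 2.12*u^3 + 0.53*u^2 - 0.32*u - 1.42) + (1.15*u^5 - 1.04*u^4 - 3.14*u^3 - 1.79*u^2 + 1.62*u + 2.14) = 2.1*u^5 - 0.0700000000000001*u^4 - 1.02*u^3 - 1.26*u^2 + 1.3*u + 0.72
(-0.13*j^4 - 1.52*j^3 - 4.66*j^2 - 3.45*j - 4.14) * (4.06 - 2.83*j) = 0.3679*j^5 + 3.7738*j^4 + 7.0166*j^3 - 9.1561*j^2 - 2.2908*j - 16.8084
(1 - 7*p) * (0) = 0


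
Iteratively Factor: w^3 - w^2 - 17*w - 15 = (w - 5)*(w^2 + 4*w + 3) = (w - 5)*(w + 1)*(w + 3)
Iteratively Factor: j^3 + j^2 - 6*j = (j)*(j^2 + j - 6) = j*(j + 3)*(j - 2)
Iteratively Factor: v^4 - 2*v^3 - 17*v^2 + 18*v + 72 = (v + 3)*(v^3 - 5*v^2 - 2*v + 24) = (v - 3)*(v + 3)*(v^2 - 2*v - 8) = (v - 3)*(v + 2)*(v + 3)*(v - 4)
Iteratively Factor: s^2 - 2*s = (s - 2)*(s)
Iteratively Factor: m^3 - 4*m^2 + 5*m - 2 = (m - 1)*(m^2 - 3*m + 2) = (m - 2)*(m - 1)*(m - 1)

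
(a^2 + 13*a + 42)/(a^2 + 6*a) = (a + 7)/a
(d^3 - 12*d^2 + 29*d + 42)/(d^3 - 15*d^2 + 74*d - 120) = (d^2 - 6*d - 7)/(d^2 - 9*d + 20)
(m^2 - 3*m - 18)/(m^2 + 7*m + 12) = (m - 6)/(m + 4)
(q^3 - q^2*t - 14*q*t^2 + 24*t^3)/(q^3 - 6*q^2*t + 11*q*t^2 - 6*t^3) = (q + 4*t)/(q - t)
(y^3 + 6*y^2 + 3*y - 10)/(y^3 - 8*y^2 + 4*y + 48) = (y^2 + 4*y - 5)/(y^2 - 10*y + 24)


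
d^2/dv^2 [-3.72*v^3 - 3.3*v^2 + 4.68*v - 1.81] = -22.32*v - 6.6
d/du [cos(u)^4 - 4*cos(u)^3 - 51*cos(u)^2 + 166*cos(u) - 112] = 2*(-2*cos(u)^3 + 6*cos(u)^2 + 51*cos(u) - 83)*sin(u)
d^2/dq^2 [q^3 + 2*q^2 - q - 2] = 6*q + 4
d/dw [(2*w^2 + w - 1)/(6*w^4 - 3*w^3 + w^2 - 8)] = (-w*(2*w^2 + w - 1)*(24*w^2 - 9*w + 2) + (4*w + 1)*(6*w^4 - 3*w^3 + w^2 - 8))/(6*w^4 - 3*w^3 + w^2 - 8)^2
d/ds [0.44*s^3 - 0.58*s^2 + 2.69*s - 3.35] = 1.32*s^2 - 1.16*s + 2.69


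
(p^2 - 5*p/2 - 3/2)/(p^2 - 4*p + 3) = (p + 1/2)/(p - 1)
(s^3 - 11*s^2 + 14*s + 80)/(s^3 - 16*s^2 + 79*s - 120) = (s + 2)/(s - 3)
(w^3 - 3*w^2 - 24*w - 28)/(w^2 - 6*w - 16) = (w^2 - 5*w - 14)/(w - 8)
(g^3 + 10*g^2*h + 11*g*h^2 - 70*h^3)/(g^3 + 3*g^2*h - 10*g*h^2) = (g + 7*h)/g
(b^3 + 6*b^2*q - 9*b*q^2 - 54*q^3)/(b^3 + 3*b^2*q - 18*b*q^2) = (b + 3*q)/b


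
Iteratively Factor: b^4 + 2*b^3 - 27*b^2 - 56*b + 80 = (b - 1)*(b^3 + 3*b^2 - 24*b - 80) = (b - 1)*(b + 4)*(b^2 - b - 20) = (b - 1)*(b + 4)^2*(b - 5)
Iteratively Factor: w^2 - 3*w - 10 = (w - 5)*(w + 2)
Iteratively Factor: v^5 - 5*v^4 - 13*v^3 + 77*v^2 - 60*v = (v - 5)*(v^4 - 13*v^2 + 12*v) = (v - 5)*(v - 3)*(v^3 + 3*v^2 - 4*v) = v*(v - 5)*(v - 3)*(v^2 + 3*v - 4) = v*(v - 5)*(v - 3)*(v + 4)*(v - 1)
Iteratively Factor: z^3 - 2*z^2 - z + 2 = (z - 1)*(z^2 - z - 2) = (z - 1)*(z + 1)*(z - 2)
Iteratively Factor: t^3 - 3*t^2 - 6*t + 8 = (t - 4)*(t^2 + t - 2) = (t - 4)*(t - 1)*(t + 2)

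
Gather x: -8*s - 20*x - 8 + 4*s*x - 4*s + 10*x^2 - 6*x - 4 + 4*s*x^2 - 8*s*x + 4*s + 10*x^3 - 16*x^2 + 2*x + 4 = -8*s + 10*x^3 + x^2*(4*s - 6) + x*(-4*s - 24) - 8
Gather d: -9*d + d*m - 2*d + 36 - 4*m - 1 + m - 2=d*(m - 11) - 3*m + 33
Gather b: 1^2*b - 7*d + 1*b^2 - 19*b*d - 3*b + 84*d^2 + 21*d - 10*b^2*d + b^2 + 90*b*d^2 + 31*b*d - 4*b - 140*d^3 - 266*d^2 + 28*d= b^2*(2 - 10*d) + b*(90*d^2 + 12*d - 6) - 140*d^3 - 182*d^2 + 42*d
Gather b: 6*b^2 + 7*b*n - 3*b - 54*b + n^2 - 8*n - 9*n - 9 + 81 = 6*b^2 + b*(7*n - 57) + n^2 - 17*n + 72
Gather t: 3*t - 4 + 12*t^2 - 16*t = 12*t^2 - 13*t - 4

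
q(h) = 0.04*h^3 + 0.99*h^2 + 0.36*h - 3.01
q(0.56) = -2.49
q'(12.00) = 41.40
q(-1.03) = -2.37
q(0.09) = -2.97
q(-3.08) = 4.10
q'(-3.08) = -4.60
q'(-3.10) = -4.62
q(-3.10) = 4.20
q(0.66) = -2.33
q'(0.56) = 1.51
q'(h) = 0.12*h^2 + 1.98*h + 0.36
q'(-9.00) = -7.74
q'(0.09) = 0.54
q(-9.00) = 44.78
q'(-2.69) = -4.10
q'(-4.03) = -5.67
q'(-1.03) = -1.55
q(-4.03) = 9.00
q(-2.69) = 2.41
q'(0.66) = 1.72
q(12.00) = 212.99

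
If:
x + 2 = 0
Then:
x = -2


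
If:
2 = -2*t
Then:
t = -1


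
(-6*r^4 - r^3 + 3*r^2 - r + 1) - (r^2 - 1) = -6*r^4 - r^3 + 2*r^2 - r + 2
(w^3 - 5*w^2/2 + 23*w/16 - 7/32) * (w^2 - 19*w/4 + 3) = w^5 - 29*w^4/4 + 261*w^3/16 - 931*w^2/64 + 685*w/128 - 21/32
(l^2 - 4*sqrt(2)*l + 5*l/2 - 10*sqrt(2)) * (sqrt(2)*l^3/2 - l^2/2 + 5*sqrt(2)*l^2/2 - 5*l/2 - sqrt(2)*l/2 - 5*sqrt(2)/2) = sqrt(2)*l^5/2 - 9*l^4/2 + 15*sqrt(2)*l^4/4 - 135*l^3/4 + 31*sqrt(2)*l^3/4 - 209*l^2/4 + 45*sqrt(2)*l^2/4 + 75*sqrt(2)*l/4 + 30*l + 50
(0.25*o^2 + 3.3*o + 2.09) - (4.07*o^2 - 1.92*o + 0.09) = -3.82*o^2 + 5.22*o + 2.0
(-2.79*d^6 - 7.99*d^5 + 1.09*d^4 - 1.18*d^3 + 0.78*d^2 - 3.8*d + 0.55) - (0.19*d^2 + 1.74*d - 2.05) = -2.79*d^6 - 7.99*d^5 + 1.09*d^4 - 1.18*d^3 + 0.59*d^2 - 5.54*d + 2.6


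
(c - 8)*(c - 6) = c^2 - 14*c + 48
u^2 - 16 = (u - 4)*(u + 4)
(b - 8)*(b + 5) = b^2 - 3*b - 40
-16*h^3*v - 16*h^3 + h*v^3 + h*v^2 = (-4*h + v)*(4*h + v)*(h*v + h)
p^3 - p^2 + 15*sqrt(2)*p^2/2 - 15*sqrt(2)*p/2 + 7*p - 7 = (p - 1)*(p + sqrt(2)/2)*(p + 7*sqrt(2))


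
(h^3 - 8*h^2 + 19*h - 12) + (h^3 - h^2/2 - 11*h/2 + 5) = 2*h^3 - 17*h^2/2 + 27*h/2 - 7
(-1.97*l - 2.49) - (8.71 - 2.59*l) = 0.62*l - 11.2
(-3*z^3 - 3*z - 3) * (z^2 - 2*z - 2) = -3*z^5 + 6*z^4 + 3*z^3 + 3*z^2 + 12*z + 6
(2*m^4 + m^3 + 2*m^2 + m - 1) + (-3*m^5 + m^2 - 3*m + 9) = -3*m^5 + 2*m^4 + m^3 + 3*m^2 - 2*m + 8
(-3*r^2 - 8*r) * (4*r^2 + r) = -12*r^4 - 35*r^3 - 8*r^2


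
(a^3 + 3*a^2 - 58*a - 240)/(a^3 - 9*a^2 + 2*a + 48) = (a^2 + 11*a + 30)/(a^2 - a - 6)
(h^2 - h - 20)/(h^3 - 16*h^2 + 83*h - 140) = (h + 4)/(h^2 - 11*h + 28)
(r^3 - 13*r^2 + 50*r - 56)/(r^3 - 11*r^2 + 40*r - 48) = (r^2 - 9*r + 14)/(r^2 - 7*r + 12)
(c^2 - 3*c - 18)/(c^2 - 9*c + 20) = (c^2 - 3*c - 18)/(c^2 - 9*c + 20)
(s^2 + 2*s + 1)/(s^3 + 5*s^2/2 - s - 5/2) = 2*(s + 1)/(2*s^2 + 3*s - 5)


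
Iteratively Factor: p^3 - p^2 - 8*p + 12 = (p - 2)*(p^2 + p - 6) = (p - 2)^2*(p + 3)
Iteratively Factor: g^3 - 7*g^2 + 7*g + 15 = (g - 3)*(g^2 - 4*g - 5) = (g - 3)*(g + 1)*(g - 5)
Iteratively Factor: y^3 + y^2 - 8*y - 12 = (y + 2)*(y^2 - y - 6) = (y - 3)*(y + 2)*(y + 2)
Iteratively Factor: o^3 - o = (o + 1)*(o^2 - o) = o*(o + 1)*(o - 1)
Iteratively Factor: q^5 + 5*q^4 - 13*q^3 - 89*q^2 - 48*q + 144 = (q + 4)*(q^4 + q^3 - 17*q^2 - 21*q + 36) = (q - 4)*(q + 4)*(q^3 + 5*q^2 + 3*q - 9) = (q - 4)*(q + 3)*(q + 4)*(q^2 + 2*q - 3) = (q - 4)*(q + 3)^2*(q + 4)*(q - 1)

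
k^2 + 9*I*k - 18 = (k + 3*I)*(k + 6*I)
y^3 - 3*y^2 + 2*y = y*(y - 2)*(y - 1)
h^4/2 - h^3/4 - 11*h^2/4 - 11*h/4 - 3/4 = (h/2 + 1/2)*(h - 3)*(h + 1/2)*(h + 1)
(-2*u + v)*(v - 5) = -2*u*v + 10*u + v^2 - 5*v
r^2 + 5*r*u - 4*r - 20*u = (r - 4)*(r + 5*u)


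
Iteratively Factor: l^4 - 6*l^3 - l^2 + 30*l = (l + 2)*(l^3 - 8*l^2 + 15*l) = (l - 5)*(l + 2)*(l^2 - 3*l) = (l - 5)*(l - 3)*(l + 2)*(l)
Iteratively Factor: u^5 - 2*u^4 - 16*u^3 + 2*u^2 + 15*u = (u - 5)*(u^4 + 3*u^3 - u^2 - 3*u) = (u - 5)*(u - 1)*(u^3 + 4*u^2 + 3*u) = u*(u - 5)*(u - 1)*(u^2 + 4*u + 3) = u*(u - 5)*(u - 1)*(u + 3)*(u + 1)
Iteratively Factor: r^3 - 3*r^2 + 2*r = (r)*(r^2 - 3*r + 2) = r*(r - 2)*(r - 1)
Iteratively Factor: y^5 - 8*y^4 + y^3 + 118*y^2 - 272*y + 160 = (y + 4)*(y^4 - 12*y^3 + 49*y^2 - 78*y + 40) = (y - 5)*(y + 4)*(y^3 - 7*y^2 + 14*y - 8) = (y - 5)*(y - 4)*(y + 4)*(y^2 - 3*y + 2) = (y - 5)*(y - 4)*(y - 1)*(y + 4)*(y - 2)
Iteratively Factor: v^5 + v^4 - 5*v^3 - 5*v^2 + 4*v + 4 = (v - 1)*(v^4 + 2*v^3 - 3*v^2 - 8*v - 4) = (v - 1)*(v + 1)*(v^3 + v^2 - 4*v - 4) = (v - 1)*(v + 1)^2*(v^2 - 4) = (v - 2)*(v - 1)*(v + 1)^2*(v + 2)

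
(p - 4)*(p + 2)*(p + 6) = p^3 + 4*p^2 - 20*p - 48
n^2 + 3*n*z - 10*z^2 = (n - 2*z)*(n + 5*z)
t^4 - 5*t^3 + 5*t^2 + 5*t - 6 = (t - 3)*(t - 2)*(t - 1)*(t + 1)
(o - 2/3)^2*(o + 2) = o^3 + 2*o^2/3 - 20*o/9 + 8/9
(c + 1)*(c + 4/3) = c^2 + 7*c/3 + 4/3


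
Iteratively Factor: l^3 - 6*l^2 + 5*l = (l - 1)*(l^2 - 5*l) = (l - 5)*(l - 1)*(l)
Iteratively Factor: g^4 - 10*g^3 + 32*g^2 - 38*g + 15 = (g - 1)*(g^3 - 9*g^2 + 23*g - 15) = (g - 1)^2*(g^2 - 8*g + 15) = (g - 5)*(g - 1)^2*(g - 3)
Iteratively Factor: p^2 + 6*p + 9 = (p + 3)*(p + 3)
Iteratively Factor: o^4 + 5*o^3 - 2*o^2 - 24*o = (o + 4)*(o^3 + o^2 - 6*o) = (o - 2)*(o + 4)*(o^2 + 3*o) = (o - 2)*(o + 3)*(o + 4)*(o)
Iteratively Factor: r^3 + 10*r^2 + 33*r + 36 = (r + 3)*(r^2 + 7*r + 12) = (r + 3)^2*(r + 4)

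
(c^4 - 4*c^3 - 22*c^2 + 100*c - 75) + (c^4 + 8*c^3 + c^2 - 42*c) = 2*c^4 + 4*c^3 - 21*c^2 + 58*c - 75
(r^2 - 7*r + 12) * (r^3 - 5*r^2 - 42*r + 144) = r^5 - 12*r^4 + 5*r^3 + 378*r^2 - 1512*r + 1728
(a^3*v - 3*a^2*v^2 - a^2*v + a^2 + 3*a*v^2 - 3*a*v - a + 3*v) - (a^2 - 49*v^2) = a^3*v - 3*a^2*v^2 - a^2*v + 3*a*v^2 - 3*a*v - a + 49*v^2 + 3*v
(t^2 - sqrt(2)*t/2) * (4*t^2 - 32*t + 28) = 4*t^4 - 32*t^3 - 2*sqrt(2)*t^3 + 16*sqrt(2)*t^2 + 28*t^2 - 14*sqrt(2)*t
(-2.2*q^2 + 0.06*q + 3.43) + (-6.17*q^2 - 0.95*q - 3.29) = -8.37*q^2 - 0.89*q + 0.14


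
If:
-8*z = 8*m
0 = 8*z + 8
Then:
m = 1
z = -1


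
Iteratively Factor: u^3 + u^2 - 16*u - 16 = (u + 4)*(u^2 - 3*u - 4) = (u + 1)*(u + 4)*(u - 4)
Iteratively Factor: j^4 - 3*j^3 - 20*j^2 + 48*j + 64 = (j - 4)*(j^3 + j^2 - 16*j - 16) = (j - 4)*(j + 4)*(j^2 - 3*j - 4) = (j - 4)*(j + 1)*(j + 4)*(j - 4)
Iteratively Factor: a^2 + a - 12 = (a + 4)*(a - 3)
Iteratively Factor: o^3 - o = (o - 1)*(o^2 + o) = (o - 1)*(o + 1)*(o)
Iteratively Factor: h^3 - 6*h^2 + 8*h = (h)*(h^2 - 6*h + 8) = h*(h - 4)*(h - 2)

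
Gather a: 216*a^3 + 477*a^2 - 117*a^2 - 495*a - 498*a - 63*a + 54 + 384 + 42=216*a^3 + 360*a^2 - 1056*a + 480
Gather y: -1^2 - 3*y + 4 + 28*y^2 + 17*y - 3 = 28*y^2 + 14*y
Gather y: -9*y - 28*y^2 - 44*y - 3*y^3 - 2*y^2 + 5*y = -3*y^3 - 30*y^2 - 48*y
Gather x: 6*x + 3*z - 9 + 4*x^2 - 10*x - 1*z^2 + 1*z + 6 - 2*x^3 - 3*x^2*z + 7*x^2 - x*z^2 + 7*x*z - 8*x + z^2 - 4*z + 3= -2*x^3 + x^2*(11 - 3*z) + x*(-z^2 + 7*z - 12)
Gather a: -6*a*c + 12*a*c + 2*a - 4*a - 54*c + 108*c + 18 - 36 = a*(6*c - 2) + 54*c - 18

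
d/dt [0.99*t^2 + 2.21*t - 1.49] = 1.98*t + 2.21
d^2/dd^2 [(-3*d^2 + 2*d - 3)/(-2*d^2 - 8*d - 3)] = 2*(-56*d^3 - 18*d^2 + 180*d + 249)/(8*d^6 + 96*d^5 + 420*d^4 + 800*d^3 + 630*d^2 + 216*d + 27)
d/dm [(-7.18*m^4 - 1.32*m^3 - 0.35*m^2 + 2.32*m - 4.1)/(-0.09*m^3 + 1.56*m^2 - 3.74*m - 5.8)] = (0.6462*m^6 - 22.4016*m^5 + 78.4689*m^4 + 176.8672*m^3 + 19.5508*m^2 + 16.852*m - 28.79)/(0.0081*m^6 - 0.2808*m^5 + 3.1068*m^4 - 10.6248*m^3 - 4.1084*m^2 + 43.384*m + 33.64)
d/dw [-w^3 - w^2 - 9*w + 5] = -3*w^2 - 2*w - 9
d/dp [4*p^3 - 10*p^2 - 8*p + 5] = 12*p^2 - 20*p - 8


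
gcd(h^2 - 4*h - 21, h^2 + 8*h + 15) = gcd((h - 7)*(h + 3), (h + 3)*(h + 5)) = h + 3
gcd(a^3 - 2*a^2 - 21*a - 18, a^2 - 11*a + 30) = a - 6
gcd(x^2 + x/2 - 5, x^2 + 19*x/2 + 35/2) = x + 5/2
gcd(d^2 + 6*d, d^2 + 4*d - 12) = d + 6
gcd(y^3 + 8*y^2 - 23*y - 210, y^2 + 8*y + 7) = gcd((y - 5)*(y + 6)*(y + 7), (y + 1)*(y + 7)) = y + 7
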